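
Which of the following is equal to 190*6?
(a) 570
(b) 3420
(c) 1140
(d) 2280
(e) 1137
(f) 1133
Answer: c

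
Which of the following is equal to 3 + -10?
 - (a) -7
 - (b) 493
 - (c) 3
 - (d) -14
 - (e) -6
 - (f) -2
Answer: a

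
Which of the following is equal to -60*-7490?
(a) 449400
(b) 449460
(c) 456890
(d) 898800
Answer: a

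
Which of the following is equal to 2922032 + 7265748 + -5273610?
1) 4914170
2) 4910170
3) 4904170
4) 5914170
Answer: 1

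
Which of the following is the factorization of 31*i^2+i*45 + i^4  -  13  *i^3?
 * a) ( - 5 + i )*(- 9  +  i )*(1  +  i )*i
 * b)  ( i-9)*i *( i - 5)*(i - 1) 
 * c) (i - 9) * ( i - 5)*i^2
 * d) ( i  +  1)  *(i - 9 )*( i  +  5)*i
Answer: a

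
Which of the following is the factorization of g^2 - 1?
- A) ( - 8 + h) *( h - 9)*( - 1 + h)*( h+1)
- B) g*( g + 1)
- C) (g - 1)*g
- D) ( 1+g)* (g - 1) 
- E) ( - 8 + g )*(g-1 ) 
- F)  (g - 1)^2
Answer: D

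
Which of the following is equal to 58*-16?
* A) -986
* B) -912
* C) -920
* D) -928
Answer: D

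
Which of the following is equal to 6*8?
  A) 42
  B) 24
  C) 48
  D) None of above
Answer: C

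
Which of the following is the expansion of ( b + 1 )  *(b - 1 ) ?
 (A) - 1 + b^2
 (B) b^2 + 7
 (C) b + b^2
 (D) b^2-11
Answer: A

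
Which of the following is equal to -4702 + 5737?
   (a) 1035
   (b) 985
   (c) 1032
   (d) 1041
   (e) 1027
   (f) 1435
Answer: a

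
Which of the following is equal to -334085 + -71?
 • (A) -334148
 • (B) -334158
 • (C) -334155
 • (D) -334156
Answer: D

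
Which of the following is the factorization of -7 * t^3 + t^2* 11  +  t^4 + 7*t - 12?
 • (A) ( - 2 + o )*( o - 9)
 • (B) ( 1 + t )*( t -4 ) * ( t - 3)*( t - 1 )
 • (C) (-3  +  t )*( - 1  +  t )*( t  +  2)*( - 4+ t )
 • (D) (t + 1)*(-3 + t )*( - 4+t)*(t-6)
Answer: B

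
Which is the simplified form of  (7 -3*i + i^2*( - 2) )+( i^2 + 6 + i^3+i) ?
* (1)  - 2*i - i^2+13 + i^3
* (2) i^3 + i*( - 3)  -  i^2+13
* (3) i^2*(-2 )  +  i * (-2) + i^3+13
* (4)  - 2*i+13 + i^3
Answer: 1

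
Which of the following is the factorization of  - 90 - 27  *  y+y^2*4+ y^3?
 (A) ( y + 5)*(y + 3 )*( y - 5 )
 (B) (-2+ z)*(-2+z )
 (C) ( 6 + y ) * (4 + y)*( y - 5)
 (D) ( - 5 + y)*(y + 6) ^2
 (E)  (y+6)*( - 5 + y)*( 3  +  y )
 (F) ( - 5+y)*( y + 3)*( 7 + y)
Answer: E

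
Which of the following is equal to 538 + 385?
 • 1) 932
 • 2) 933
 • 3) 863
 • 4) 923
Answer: 4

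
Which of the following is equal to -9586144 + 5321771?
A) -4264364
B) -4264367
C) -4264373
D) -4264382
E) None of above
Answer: C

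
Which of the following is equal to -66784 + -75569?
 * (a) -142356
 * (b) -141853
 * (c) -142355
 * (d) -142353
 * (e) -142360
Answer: d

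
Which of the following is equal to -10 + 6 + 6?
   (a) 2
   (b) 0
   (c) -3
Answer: a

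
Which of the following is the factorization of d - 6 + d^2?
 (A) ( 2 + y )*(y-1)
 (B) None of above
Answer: B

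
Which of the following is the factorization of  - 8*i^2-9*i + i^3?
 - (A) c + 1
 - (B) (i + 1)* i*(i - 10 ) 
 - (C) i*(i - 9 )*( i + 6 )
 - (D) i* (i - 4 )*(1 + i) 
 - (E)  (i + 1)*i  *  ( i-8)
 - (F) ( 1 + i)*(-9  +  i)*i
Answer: F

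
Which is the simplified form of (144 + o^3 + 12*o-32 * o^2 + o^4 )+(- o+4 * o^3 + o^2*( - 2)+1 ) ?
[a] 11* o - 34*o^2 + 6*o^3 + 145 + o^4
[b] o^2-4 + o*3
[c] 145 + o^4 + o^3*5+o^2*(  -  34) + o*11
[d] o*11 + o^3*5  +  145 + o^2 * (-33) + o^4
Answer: c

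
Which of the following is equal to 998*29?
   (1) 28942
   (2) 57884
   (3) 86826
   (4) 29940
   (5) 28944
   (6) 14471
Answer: 1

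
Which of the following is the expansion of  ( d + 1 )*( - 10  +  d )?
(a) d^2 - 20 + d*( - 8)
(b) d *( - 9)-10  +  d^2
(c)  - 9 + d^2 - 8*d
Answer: b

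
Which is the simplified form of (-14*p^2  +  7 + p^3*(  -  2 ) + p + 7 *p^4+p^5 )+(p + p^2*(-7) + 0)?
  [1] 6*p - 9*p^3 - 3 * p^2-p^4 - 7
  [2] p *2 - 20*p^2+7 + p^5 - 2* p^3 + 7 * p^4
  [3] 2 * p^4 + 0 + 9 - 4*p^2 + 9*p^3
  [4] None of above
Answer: 4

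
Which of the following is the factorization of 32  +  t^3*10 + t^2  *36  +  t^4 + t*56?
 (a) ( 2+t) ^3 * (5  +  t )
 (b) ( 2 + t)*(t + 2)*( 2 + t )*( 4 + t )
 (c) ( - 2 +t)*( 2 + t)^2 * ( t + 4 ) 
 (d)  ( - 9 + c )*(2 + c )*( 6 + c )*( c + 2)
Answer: b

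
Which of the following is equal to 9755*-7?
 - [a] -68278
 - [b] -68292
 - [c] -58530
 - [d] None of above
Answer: d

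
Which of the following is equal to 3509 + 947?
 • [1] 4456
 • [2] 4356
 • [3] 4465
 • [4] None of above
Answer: 1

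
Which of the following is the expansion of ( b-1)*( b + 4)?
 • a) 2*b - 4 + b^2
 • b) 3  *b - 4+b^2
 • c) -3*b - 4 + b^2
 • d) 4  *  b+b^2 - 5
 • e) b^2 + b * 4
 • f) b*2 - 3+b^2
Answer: b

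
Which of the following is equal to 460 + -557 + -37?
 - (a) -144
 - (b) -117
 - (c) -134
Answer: c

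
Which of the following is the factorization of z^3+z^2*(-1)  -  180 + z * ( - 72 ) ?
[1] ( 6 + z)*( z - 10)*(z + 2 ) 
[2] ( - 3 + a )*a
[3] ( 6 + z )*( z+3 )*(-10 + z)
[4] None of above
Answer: 3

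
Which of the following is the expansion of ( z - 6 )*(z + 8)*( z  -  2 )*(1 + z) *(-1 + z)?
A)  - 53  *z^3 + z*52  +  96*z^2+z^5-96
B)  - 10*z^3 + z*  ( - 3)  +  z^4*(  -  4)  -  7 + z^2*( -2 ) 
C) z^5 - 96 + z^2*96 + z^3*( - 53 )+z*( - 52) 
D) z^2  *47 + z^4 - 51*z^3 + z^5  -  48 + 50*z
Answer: A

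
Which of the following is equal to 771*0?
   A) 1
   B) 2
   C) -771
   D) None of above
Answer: D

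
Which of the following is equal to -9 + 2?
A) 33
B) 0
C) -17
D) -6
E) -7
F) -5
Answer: E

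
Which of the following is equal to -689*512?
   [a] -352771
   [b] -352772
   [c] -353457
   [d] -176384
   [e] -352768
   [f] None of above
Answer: e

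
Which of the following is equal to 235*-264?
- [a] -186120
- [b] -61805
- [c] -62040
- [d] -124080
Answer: c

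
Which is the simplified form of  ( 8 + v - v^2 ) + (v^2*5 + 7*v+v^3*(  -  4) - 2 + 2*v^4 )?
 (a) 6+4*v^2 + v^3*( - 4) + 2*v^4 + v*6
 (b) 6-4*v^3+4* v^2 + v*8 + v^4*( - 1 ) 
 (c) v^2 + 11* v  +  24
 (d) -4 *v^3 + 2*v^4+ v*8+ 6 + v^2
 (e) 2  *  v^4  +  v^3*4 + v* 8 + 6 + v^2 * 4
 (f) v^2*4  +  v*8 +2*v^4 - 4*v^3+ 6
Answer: f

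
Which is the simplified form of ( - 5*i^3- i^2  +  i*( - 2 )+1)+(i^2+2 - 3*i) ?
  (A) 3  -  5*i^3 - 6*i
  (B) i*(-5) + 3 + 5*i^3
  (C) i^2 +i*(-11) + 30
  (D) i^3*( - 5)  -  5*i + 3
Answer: D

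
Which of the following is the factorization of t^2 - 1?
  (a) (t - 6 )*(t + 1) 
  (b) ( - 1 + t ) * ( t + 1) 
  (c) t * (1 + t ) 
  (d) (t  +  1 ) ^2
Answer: b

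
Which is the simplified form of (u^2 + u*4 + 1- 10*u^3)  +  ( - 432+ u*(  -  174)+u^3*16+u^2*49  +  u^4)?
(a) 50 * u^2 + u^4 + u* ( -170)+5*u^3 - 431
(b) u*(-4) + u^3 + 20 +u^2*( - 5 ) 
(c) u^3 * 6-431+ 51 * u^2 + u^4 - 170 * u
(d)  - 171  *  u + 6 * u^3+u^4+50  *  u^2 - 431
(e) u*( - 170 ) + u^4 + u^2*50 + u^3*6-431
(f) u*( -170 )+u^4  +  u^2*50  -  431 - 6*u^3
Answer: e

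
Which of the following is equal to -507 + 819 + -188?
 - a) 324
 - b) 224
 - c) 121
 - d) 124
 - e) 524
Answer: d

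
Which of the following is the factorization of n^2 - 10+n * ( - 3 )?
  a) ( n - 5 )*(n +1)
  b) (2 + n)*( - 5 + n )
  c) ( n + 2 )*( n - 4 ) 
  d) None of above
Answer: b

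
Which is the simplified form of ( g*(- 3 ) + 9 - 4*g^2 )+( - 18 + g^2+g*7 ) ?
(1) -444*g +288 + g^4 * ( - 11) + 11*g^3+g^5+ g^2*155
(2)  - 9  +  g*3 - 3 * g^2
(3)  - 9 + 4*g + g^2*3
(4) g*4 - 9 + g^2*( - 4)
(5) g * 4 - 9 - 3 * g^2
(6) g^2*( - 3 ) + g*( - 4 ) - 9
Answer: 5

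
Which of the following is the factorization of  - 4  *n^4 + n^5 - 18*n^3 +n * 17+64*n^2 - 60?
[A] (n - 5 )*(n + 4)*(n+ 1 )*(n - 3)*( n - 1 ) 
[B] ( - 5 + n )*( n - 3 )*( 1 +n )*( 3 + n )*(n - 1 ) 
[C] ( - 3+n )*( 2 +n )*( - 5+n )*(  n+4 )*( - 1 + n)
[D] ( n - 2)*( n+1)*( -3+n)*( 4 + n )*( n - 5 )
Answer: A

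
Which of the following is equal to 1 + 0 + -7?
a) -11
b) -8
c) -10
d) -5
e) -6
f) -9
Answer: e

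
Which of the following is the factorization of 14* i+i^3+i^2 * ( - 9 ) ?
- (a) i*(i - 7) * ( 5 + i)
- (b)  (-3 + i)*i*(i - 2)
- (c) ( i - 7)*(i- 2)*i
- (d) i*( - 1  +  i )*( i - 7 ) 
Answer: c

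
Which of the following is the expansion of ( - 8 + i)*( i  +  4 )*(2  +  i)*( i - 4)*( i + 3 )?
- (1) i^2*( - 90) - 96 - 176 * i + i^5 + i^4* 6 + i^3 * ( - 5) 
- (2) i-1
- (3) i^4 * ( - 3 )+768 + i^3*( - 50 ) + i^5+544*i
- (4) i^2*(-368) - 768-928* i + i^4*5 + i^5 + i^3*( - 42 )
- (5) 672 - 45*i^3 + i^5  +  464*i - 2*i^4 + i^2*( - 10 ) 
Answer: 3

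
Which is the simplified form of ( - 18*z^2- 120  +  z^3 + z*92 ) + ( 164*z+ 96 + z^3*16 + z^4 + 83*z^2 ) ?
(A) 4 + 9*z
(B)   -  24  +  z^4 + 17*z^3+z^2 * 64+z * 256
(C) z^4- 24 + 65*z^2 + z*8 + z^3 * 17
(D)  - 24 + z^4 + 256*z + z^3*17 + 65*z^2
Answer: D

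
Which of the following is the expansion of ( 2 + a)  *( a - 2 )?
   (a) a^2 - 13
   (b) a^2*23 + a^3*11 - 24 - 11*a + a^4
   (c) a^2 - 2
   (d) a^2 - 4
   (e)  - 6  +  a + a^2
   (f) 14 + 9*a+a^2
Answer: d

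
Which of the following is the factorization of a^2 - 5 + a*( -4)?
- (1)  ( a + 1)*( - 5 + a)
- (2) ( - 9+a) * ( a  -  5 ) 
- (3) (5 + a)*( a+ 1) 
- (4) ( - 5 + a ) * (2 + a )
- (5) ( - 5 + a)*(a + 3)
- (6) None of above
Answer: 1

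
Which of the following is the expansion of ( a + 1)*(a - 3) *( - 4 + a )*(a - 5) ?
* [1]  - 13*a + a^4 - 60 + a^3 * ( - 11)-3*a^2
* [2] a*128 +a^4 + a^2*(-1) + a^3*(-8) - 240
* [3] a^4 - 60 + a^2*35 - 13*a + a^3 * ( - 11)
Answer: 3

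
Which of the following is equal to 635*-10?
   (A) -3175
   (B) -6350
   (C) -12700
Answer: B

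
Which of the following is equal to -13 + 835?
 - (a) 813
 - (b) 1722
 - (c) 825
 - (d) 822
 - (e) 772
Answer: d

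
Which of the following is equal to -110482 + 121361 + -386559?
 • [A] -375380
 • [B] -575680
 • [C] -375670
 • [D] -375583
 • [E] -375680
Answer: E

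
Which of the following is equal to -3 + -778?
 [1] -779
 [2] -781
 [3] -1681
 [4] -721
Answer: 2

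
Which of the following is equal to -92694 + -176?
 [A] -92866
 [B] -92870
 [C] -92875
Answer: B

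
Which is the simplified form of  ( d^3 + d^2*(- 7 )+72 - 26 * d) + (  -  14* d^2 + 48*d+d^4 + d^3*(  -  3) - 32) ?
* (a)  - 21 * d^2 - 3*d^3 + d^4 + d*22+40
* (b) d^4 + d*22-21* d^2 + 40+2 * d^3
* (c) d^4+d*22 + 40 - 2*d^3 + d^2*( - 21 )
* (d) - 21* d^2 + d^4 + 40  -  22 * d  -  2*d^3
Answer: c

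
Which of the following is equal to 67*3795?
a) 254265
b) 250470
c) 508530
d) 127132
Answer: a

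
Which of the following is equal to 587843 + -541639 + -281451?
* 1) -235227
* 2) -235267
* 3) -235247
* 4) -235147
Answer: 3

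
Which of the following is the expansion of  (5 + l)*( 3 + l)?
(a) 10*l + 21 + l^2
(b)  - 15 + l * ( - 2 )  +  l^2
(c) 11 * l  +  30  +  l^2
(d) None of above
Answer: d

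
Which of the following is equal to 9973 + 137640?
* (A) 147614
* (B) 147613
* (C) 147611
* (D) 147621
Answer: B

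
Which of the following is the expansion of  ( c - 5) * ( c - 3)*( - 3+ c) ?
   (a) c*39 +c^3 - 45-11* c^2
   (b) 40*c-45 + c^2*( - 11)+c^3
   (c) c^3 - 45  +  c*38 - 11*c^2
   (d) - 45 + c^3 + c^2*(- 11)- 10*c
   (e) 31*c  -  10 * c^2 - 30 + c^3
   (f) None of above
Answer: a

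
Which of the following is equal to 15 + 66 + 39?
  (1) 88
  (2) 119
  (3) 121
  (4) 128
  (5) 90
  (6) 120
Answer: 6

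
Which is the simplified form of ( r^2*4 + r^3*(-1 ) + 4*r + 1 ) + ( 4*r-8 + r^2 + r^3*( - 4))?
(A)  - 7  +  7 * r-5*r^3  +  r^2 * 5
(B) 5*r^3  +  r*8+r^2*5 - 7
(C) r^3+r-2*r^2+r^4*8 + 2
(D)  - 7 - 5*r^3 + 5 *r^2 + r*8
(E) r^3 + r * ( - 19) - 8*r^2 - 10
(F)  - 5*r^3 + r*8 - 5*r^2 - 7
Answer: D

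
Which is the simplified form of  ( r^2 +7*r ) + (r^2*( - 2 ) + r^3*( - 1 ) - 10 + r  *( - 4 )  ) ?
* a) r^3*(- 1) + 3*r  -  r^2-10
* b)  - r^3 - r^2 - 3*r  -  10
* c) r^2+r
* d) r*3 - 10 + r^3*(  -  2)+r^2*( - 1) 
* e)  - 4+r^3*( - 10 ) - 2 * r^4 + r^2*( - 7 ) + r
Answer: a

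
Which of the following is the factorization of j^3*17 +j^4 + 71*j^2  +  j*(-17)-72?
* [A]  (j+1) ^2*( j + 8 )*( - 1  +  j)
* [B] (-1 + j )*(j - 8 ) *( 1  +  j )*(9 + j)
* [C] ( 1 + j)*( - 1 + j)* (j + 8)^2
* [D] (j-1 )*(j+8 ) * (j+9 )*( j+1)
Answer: D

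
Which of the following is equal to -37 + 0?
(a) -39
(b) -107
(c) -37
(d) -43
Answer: c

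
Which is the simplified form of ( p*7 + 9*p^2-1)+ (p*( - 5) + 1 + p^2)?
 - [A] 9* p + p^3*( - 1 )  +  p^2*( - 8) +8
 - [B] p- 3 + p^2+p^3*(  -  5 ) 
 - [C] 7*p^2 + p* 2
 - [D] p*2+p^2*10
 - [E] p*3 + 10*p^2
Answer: D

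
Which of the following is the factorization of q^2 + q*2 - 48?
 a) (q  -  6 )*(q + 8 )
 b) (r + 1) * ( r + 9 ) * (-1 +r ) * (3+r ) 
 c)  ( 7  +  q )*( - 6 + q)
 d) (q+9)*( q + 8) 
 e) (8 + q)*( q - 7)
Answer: a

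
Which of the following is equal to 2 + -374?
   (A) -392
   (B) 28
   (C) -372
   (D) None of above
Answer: C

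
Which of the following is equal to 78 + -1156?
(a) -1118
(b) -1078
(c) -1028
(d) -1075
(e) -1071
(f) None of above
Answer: b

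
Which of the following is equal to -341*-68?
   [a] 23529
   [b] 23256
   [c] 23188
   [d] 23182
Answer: c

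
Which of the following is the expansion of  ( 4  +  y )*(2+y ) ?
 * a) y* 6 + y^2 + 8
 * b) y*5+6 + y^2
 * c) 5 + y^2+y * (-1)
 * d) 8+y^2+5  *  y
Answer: a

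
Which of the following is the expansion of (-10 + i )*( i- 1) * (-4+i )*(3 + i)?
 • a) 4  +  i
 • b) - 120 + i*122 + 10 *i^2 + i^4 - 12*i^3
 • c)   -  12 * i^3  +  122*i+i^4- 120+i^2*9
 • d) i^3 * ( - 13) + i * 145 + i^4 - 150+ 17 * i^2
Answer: c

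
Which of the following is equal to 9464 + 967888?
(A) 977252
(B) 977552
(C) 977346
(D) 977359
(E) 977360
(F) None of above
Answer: F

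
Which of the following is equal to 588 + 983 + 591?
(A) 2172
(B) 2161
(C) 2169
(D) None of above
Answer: D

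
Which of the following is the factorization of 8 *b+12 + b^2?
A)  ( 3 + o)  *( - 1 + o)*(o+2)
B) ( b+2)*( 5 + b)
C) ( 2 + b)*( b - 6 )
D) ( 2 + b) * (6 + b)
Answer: D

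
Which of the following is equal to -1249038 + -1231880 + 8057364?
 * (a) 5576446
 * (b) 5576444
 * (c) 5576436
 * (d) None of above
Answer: a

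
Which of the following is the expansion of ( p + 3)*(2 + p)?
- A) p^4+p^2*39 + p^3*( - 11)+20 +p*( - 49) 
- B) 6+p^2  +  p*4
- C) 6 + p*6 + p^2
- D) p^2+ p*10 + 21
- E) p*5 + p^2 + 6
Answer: E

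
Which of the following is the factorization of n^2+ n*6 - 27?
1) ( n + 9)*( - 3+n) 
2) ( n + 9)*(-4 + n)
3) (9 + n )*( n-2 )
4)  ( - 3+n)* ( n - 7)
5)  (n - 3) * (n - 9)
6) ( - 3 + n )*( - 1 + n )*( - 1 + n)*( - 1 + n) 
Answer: 1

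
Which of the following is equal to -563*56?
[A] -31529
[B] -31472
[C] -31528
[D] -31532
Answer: C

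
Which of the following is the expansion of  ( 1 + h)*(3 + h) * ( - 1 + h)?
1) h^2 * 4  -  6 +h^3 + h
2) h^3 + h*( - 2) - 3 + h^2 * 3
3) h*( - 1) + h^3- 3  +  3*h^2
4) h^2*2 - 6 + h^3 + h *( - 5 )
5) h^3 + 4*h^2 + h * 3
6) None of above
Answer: 3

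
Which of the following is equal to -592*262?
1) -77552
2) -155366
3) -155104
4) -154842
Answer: 3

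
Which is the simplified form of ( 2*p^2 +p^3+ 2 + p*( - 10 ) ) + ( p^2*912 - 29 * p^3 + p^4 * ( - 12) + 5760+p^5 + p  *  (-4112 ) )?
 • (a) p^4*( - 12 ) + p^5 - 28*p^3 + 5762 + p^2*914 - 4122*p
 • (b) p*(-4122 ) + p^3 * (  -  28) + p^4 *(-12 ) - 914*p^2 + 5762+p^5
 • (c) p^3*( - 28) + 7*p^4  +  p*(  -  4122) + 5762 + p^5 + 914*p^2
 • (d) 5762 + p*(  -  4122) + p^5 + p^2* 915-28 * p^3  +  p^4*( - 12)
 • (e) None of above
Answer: a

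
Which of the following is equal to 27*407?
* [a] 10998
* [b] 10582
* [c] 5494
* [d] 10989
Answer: d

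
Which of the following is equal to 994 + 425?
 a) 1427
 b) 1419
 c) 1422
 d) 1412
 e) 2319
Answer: b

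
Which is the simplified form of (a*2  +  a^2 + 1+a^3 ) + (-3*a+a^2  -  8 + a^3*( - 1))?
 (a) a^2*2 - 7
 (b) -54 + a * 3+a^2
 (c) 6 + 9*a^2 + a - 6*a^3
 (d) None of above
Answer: d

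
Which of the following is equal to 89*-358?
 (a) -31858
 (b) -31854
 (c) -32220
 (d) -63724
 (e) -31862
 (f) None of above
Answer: e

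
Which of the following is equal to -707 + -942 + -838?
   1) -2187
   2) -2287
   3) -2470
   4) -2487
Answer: 4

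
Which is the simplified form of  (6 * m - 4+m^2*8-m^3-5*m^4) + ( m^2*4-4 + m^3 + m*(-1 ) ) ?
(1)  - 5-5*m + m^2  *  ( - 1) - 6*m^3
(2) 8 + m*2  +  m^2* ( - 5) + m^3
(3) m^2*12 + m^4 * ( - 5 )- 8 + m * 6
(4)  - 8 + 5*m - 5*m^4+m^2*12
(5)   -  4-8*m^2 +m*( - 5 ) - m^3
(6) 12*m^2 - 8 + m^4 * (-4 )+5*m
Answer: 4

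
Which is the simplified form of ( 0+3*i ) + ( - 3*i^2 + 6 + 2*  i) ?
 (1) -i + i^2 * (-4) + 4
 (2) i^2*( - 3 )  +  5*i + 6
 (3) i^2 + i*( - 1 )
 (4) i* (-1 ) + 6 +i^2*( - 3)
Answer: 2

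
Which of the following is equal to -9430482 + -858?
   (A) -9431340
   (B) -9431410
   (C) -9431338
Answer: A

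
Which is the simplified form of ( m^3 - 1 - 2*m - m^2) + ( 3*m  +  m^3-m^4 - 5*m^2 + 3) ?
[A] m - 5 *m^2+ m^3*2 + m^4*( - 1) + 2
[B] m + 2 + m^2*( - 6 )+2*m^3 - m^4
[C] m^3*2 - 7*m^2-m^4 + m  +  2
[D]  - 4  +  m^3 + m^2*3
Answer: B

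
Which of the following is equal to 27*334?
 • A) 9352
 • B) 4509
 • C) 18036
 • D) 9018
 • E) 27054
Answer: D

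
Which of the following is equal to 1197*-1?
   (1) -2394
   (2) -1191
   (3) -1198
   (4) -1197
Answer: 4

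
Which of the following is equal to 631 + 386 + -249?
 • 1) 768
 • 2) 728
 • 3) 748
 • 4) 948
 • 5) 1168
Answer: 1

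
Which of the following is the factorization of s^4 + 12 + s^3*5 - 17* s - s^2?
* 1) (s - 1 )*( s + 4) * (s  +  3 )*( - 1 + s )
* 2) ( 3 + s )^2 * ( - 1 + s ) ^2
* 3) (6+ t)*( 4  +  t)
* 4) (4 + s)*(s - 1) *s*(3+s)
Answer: 1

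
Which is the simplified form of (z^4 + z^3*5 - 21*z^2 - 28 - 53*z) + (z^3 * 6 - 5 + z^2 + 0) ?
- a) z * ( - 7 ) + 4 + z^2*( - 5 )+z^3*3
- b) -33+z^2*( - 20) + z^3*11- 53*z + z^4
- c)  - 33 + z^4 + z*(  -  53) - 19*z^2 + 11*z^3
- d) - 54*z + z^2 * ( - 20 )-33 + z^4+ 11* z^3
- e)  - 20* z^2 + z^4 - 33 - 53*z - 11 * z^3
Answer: b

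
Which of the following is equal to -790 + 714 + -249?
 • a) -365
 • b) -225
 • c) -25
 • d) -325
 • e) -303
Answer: d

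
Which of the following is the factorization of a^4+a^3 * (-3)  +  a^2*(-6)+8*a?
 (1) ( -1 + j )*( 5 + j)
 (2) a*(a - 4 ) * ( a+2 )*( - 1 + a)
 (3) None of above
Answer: 2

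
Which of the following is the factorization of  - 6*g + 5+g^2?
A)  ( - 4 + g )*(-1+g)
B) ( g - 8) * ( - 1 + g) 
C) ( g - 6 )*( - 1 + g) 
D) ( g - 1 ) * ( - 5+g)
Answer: D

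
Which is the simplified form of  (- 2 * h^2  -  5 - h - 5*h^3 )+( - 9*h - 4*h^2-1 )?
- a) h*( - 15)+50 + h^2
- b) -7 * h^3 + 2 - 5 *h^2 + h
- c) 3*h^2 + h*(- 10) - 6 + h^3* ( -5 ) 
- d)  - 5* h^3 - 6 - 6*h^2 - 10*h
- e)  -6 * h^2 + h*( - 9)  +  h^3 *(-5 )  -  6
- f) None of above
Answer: d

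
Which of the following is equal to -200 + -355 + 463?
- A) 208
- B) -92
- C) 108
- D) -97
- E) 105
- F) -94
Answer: B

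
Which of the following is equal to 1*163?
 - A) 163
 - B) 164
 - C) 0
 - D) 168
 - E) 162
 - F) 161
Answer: A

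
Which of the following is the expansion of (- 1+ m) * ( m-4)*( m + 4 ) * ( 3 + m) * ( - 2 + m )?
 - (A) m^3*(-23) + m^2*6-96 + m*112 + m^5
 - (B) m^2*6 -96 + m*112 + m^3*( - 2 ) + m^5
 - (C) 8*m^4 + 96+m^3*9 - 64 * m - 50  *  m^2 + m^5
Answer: A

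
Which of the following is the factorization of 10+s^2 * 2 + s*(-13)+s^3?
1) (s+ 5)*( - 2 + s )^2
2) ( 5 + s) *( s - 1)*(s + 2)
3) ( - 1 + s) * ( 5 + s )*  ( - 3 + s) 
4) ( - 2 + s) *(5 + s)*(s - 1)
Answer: 4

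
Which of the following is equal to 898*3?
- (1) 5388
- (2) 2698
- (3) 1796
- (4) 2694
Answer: 4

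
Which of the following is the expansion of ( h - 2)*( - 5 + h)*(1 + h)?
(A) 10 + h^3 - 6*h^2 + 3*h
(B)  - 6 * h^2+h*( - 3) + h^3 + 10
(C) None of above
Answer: A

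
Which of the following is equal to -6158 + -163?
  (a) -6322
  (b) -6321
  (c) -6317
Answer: b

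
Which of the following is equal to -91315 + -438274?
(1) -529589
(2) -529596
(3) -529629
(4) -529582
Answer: 1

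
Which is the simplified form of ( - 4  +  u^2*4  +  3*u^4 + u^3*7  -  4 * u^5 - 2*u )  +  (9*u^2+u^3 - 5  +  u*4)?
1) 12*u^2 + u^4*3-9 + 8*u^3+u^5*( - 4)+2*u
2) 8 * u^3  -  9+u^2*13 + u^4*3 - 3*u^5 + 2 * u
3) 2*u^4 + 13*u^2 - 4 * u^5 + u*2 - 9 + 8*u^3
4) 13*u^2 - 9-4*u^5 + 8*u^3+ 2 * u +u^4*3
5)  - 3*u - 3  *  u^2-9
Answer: 4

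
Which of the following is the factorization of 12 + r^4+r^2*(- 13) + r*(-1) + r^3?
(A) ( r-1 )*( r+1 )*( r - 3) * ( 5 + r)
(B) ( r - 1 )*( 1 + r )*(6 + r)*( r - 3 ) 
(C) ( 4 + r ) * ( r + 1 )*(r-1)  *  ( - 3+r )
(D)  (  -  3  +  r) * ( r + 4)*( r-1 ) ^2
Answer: C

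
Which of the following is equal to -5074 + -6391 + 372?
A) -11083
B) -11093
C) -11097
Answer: B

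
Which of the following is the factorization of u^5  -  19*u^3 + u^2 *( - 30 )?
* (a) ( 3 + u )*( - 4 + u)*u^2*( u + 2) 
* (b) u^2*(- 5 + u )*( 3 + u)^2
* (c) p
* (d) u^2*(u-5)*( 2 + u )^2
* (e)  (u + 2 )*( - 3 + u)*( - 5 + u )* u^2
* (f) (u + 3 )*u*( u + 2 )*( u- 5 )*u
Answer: f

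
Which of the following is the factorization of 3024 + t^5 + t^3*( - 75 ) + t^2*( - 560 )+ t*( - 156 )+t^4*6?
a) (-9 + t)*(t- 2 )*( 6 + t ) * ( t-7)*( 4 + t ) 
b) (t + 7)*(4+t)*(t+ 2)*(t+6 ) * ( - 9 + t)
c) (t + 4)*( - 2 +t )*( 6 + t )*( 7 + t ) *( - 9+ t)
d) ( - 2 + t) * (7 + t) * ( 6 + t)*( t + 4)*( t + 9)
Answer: c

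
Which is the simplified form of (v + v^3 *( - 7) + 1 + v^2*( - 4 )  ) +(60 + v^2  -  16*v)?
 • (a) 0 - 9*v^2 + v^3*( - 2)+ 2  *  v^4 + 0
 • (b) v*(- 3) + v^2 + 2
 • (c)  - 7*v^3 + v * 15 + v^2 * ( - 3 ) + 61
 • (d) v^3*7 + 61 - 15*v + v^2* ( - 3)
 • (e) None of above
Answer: e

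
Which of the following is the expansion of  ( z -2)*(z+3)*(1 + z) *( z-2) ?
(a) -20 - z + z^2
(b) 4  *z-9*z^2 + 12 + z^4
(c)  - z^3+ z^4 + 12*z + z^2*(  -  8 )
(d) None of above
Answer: b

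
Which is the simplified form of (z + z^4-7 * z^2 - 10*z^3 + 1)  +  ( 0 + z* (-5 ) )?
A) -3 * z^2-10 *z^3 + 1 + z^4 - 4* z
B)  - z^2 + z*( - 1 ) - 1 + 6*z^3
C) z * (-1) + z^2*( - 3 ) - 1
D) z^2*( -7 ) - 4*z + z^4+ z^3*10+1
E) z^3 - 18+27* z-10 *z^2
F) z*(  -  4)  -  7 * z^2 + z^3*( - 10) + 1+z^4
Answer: F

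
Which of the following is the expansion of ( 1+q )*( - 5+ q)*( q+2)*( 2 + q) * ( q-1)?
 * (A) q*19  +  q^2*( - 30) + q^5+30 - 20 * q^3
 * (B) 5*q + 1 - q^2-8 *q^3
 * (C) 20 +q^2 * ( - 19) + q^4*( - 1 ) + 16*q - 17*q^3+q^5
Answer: C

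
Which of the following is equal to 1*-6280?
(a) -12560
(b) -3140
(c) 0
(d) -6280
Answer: d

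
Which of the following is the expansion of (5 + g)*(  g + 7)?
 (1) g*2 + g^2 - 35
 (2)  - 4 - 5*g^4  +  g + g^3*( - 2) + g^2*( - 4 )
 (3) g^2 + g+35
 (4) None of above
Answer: 4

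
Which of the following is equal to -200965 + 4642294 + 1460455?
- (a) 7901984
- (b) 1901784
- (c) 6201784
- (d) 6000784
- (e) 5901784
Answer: e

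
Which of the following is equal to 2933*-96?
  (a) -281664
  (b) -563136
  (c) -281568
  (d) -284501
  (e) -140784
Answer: c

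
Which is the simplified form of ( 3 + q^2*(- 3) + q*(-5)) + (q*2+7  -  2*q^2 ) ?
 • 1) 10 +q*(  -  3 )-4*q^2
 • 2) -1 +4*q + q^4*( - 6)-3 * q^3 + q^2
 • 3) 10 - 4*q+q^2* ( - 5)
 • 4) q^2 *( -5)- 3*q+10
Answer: 4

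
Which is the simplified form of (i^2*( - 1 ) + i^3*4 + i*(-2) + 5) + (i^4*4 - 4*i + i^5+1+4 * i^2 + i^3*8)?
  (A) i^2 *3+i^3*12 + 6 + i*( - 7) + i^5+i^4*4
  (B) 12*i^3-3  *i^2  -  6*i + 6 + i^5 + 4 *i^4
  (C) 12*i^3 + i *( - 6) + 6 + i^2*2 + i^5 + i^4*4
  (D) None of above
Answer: D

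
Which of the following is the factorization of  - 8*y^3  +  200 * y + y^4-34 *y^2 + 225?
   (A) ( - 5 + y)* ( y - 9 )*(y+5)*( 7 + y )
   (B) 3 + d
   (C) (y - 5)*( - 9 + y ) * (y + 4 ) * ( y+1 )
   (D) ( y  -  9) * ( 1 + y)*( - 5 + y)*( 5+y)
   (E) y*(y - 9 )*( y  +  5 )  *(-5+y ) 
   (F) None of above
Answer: D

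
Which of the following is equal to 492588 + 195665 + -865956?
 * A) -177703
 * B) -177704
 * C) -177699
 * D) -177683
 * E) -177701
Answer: A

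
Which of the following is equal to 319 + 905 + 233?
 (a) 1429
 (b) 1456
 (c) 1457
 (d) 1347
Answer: c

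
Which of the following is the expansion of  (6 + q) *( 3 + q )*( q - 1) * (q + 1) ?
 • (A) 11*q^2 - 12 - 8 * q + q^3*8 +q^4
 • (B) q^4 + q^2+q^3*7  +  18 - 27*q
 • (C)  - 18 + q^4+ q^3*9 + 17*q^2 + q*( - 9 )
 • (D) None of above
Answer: C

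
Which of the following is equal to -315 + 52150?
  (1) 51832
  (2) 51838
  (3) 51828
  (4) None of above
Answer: 4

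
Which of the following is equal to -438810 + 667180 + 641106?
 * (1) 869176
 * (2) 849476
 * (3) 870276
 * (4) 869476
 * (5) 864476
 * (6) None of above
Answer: 4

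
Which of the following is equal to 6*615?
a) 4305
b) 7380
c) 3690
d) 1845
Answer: c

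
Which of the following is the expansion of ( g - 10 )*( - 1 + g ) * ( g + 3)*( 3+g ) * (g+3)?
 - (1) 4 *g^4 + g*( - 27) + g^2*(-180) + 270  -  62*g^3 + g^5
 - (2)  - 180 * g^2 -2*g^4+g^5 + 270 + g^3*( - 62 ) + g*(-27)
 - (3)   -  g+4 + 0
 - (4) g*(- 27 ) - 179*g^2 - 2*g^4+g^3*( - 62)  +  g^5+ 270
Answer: 2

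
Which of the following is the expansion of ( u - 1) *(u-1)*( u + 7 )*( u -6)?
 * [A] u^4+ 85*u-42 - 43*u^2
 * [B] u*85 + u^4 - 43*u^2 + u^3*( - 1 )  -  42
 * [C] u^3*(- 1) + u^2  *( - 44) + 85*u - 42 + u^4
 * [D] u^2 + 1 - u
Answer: B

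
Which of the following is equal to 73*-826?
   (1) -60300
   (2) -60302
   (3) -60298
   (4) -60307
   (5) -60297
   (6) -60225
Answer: 3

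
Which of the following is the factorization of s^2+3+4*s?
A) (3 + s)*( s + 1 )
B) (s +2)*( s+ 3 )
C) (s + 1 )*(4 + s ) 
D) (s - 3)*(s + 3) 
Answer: A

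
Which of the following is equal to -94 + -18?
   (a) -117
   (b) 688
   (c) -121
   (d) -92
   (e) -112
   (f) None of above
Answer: e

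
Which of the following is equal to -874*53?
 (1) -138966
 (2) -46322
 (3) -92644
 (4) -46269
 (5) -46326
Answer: 2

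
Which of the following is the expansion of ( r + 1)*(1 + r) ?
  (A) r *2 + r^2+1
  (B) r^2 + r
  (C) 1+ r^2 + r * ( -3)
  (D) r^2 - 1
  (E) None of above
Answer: A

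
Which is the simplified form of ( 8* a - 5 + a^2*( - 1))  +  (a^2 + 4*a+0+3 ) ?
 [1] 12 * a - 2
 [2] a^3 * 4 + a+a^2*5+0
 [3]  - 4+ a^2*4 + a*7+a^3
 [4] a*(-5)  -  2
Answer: 1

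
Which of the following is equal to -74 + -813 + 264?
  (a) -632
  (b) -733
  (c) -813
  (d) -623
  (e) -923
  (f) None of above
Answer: d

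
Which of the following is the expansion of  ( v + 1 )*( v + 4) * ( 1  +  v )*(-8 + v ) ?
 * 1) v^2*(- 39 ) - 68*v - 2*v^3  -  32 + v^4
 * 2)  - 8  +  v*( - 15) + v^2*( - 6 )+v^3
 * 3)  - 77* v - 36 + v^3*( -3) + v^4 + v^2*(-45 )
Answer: 1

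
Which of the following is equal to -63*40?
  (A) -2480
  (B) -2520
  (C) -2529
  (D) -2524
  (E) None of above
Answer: B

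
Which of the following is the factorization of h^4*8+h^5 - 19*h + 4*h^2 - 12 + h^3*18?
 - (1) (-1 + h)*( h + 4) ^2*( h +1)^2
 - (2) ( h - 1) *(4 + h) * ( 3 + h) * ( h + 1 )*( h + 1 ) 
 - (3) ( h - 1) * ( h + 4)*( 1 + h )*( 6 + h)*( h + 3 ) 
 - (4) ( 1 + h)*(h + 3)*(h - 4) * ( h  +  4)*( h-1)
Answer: 2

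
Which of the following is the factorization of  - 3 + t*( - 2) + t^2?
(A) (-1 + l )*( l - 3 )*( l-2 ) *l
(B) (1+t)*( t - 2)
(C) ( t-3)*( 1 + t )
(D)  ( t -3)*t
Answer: C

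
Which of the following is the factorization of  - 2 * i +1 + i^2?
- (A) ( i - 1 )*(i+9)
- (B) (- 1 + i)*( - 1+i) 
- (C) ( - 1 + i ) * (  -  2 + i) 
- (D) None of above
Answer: B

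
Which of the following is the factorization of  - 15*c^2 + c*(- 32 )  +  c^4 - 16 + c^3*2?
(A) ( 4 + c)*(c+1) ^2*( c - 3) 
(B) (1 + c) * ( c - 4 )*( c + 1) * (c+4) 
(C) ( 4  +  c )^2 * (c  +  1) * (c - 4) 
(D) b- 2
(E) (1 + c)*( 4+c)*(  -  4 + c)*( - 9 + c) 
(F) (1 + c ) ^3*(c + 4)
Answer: B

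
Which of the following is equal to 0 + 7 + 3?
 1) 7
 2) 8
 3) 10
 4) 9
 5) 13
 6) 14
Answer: 3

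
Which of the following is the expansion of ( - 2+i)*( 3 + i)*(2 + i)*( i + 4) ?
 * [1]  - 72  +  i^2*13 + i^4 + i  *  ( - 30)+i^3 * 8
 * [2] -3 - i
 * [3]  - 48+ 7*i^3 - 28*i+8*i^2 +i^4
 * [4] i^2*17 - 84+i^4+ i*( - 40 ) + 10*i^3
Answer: 3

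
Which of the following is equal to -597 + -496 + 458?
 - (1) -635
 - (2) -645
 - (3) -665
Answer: 1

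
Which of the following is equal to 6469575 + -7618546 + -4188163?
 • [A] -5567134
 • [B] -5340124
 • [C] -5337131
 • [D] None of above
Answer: D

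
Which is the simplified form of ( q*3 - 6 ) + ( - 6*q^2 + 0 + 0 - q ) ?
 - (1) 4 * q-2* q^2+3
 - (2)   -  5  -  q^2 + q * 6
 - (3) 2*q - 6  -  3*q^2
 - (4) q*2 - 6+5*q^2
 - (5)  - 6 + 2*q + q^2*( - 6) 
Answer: 5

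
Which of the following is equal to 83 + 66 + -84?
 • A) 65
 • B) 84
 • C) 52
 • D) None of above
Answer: A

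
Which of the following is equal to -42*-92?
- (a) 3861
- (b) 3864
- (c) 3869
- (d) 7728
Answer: b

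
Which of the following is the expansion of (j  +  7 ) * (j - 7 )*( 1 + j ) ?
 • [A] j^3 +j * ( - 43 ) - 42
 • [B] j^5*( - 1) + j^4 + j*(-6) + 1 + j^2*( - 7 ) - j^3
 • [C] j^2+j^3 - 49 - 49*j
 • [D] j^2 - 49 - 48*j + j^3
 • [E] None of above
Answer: C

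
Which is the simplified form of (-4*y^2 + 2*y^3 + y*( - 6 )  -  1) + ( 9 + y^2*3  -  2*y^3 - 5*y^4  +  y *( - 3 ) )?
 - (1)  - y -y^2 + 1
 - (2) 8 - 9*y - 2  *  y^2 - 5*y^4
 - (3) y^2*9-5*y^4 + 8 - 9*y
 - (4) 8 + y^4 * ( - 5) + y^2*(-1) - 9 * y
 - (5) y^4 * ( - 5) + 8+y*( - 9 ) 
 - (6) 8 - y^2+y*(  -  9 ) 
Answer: 4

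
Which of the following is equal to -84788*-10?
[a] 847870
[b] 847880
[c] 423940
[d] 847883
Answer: b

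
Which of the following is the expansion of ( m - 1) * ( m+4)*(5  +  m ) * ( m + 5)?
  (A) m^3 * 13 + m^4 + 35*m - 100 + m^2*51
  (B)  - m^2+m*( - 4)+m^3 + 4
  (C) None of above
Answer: A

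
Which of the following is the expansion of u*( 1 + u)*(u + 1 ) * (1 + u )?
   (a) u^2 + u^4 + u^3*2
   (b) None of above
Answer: b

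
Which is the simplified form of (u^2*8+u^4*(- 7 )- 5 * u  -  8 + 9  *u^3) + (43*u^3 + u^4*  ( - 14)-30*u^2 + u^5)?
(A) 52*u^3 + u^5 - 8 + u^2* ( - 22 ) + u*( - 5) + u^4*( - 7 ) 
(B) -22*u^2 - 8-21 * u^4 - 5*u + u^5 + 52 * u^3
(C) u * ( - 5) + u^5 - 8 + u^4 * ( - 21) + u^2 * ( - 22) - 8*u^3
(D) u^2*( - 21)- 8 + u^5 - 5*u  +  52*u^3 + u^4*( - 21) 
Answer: B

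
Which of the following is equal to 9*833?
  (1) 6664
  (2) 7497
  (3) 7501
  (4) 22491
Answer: 2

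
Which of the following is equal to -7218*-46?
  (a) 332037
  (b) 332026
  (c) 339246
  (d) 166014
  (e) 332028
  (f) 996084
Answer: e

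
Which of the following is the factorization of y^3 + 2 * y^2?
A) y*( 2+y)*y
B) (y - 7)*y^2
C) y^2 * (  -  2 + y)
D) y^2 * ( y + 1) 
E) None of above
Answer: A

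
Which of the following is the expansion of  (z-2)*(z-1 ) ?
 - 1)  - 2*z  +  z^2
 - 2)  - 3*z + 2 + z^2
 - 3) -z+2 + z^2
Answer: 2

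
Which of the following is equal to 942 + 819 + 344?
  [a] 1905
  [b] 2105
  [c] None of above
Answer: b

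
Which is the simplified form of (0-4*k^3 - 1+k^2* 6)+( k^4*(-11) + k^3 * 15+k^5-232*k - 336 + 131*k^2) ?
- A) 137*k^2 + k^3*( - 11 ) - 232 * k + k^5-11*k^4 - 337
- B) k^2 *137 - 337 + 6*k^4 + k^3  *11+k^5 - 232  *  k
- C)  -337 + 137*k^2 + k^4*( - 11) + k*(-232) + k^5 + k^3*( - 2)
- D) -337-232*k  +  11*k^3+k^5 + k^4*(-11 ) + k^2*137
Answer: D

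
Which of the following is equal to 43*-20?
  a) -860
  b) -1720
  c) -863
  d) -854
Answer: a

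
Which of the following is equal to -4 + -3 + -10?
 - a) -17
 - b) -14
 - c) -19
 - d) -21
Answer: a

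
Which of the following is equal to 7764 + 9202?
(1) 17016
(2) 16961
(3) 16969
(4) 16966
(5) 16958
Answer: 4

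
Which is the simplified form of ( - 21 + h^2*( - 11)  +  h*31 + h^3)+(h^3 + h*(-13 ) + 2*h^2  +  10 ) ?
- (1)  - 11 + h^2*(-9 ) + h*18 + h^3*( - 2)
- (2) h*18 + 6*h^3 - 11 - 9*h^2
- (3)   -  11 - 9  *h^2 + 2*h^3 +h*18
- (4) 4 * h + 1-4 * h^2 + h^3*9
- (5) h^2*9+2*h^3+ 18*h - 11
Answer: 3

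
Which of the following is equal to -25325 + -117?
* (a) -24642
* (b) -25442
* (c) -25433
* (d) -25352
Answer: b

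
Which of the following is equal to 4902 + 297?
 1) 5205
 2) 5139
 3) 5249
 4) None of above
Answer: 4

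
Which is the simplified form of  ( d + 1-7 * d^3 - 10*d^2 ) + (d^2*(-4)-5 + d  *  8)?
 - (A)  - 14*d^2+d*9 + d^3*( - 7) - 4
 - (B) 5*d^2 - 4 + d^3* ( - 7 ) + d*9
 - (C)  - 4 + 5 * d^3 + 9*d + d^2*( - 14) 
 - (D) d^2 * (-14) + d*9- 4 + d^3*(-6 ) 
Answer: A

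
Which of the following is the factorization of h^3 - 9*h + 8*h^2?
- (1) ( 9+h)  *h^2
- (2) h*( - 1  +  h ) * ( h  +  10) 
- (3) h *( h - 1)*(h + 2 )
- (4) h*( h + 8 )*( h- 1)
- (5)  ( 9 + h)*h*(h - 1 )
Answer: 5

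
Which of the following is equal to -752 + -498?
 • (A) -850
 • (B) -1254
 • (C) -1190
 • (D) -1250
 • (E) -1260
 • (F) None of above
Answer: D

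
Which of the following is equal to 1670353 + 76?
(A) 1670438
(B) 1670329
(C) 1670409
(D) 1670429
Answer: D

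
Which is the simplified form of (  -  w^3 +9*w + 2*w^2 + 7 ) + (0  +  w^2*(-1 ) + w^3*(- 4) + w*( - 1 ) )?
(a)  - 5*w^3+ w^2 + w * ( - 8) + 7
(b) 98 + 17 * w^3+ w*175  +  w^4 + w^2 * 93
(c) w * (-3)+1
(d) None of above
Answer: d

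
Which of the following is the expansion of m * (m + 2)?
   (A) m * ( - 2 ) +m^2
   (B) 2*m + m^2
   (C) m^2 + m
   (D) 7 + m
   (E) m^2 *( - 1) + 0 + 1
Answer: B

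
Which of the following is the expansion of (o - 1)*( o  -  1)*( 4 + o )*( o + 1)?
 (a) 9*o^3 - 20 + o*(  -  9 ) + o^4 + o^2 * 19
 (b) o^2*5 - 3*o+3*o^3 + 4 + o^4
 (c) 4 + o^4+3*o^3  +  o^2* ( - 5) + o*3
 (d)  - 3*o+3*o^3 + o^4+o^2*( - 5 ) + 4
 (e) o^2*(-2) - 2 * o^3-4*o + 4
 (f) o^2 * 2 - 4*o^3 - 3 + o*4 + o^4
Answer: d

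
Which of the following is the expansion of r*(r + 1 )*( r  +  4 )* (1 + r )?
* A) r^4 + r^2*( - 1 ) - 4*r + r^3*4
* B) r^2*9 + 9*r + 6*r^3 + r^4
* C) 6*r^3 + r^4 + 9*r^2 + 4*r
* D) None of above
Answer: C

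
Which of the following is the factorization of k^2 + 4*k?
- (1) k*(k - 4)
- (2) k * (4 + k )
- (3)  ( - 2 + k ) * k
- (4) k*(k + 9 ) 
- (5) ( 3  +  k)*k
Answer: 2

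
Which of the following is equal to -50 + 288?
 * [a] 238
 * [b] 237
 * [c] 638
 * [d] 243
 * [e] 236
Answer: a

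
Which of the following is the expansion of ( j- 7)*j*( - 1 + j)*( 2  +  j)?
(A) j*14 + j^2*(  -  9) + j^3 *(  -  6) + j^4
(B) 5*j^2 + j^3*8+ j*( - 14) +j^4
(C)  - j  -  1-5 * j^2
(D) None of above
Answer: A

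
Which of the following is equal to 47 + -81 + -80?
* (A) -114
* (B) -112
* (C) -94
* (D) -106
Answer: A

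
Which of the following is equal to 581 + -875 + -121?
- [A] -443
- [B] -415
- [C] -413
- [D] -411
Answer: B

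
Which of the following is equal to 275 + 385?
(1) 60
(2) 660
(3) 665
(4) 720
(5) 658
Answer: 2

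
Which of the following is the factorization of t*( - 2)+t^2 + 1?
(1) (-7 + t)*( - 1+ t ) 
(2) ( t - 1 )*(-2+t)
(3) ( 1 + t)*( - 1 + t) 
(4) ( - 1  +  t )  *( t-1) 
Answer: 4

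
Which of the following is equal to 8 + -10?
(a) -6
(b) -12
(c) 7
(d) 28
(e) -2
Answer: e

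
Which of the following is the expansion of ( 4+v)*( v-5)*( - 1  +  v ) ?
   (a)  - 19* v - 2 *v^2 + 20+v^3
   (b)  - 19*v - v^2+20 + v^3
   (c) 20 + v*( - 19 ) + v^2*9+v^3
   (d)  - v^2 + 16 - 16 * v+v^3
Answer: a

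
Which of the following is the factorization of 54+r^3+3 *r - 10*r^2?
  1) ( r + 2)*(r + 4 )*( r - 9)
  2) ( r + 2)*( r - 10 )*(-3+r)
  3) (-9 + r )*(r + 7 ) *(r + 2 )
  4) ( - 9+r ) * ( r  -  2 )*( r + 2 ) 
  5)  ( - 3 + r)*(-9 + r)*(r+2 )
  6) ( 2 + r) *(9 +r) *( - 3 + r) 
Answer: 5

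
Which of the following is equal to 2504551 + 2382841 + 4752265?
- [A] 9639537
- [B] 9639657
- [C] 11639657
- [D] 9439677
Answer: B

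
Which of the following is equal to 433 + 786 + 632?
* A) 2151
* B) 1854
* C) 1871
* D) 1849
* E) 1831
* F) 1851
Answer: F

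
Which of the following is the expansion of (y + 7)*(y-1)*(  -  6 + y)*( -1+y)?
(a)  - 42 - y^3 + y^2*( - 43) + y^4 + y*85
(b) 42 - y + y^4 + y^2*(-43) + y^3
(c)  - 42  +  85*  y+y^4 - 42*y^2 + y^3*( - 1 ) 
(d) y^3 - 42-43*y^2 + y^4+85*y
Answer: a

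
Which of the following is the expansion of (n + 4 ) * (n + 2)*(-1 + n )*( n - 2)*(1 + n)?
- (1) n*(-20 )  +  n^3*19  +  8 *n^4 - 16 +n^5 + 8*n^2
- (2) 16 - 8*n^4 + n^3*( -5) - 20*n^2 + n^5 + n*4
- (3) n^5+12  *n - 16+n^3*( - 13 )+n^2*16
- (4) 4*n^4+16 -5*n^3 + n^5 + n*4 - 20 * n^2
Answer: 4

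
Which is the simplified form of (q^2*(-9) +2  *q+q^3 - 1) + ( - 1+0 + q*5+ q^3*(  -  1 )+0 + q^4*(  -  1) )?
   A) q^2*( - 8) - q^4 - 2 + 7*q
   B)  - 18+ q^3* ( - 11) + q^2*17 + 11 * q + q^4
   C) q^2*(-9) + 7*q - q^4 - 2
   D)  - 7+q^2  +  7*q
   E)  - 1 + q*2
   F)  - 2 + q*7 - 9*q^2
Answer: C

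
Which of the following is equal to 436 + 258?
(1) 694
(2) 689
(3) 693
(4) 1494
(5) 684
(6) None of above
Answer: 1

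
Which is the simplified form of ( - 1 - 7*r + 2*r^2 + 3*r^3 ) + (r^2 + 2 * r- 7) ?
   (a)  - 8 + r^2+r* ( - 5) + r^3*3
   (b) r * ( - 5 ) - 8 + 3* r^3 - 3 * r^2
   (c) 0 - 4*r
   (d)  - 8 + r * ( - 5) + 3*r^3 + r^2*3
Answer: d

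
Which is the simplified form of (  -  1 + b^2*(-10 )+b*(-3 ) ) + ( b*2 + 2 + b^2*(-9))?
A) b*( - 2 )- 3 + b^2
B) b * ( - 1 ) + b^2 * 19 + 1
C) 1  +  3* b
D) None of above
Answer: D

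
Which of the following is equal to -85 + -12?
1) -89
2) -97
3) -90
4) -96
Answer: 2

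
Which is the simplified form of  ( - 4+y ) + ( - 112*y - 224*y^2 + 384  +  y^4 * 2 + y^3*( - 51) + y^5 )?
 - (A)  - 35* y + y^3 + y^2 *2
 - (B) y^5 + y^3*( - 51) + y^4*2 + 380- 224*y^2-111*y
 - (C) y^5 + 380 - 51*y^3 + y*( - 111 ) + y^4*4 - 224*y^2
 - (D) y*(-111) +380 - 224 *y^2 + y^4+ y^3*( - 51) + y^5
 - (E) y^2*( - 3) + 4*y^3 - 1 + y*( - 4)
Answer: B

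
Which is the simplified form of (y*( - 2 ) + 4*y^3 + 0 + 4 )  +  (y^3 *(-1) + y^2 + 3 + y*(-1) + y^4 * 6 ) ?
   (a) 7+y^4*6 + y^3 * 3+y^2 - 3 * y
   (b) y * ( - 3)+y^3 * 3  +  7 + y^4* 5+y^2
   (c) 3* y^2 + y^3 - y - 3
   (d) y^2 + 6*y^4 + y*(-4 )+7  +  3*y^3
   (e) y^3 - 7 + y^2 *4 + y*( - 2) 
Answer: a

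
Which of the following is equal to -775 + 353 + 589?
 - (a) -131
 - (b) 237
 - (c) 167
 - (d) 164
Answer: c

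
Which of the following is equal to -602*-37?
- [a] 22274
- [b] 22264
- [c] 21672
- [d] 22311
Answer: a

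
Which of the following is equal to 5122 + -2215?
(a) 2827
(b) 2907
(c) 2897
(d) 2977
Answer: b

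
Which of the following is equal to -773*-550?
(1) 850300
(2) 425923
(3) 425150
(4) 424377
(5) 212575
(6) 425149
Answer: 3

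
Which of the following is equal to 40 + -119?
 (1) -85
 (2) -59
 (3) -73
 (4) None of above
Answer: 4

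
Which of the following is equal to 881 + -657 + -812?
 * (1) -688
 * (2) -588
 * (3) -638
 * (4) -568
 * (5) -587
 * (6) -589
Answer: 2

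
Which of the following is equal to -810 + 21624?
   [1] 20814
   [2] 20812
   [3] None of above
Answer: 1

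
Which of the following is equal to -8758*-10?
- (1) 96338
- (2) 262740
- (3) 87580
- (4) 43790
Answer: 3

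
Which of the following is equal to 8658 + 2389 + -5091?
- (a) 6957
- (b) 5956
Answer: b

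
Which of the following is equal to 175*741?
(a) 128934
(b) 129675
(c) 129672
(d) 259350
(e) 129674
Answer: b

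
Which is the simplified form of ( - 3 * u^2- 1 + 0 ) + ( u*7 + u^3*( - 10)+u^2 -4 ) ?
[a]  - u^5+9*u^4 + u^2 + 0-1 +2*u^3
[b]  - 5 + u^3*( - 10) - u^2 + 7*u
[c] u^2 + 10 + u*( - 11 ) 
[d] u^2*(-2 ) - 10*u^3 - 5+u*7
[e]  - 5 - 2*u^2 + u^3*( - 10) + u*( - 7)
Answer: d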